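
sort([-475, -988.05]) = [-988.05, -475]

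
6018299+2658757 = 8677056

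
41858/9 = 4650+8/9 ≈ 4650.89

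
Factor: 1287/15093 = 3^ (-1)*11^1*43^ (-1) = 11/129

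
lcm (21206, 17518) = 402914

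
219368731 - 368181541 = -148812810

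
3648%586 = 132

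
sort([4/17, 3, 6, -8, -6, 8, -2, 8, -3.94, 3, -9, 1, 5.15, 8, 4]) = [-9, -8, -6, -3.94, -2, 4/17, 1, 3, 3, 4, 5.15, 6, 8, 8, 8]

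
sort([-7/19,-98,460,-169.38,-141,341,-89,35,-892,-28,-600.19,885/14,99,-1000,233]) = [-1000,-892,-600.19,-169.38,-141,-98,-89,-28,-7/19,35,885/14,99,233,341,460]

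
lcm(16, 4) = 16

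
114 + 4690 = 4804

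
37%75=37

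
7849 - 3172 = 4677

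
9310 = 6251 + 3059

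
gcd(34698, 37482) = 6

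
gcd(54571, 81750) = 1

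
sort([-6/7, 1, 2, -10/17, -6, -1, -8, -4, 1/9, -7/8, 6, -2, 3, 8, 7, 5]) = [-8, -6, -4, -2, -1, -7/8, -6/7, -10/17, 1/9, 1, 2, 3, 5, 6, 7, 8]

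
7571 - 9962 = -2391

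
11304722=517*21866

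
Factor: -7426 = -1*2^1*47^1*79^1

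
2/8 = 1/4 = 0.25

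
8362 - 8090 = 272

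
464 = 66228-65764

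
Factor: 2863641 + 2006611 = 2^2*103^1*11821^1 = 4870252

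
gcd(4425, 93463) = 1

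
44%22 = 0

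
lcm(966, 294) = 6762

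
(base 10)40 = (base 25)1f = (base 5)130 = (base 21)1j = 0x28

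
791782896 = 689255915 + 102526981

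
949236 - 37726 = 911510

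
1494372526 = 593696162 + 900676364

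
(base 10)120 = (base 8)170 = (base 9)143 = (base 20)60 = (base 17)71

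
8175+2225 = 10400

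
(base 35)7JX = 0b10010000111001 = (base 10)9273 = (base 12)5449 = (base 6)110533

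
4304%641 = 458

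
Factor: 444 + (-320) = 2^2 * 31^1 = 124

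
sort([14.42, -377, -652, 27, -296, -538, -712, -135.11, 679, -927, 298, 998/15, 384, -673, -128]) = [-927, -712, -673, -652, -538, -377, -296, -135.11, -128, 14.42, 27, 998/15, 298, 384, 679]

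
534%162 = 48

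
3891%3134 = 757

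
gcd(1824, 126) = 6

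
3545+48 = 3593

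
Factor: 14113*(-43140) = -1*2^2*3^1*5^1*11^1*719^1*1283^1 = -608834820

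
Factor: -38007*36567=-1*3^4*17^1*41^1*103^1*239^1=-1389801969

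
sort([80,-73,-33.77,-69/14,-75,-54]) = [-75,-73,-54,-33.77,-69/14,80]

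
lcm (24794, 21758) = 1066142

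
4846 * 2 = 9692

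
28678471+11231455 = 39909926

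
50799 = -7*(-7257)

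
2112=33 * 64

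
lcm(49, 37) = 1813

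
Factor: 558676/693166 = 2^1*19^1*127^(-1)*2729^(-1)*7351^1 = 279338/346583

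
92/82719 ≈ 0.00111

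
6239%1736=1031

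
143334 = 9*15926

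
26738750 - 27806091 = -1067341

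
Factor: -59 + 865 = 2^1*13^1*31^1 = 806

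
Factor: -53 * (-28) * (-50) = -1 * 2^3 * 5^2 * 7^1 * 53^1 = -74200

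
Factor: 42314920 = 2^3*5^1*937^1*1129^1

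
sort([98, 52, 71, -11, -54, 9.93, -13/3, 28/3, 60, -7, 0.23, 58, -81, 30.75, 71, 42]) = [-81, -54, -11, -7, -13/3, 0.23, 28/3, 9.93, 30.75, 42, 52, 58, 60, 71, 71, 98]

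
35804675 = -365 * (-98095)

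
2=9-7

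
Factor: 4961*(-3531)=-1*3^1*11^3*41^1*107^1=-17517291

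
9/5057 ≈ 0.00178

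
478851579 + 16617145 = 495468724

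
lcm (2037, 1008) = 97776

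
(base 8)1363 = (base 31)ob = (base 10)755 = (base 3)1000222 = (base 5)11010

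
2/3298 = 1/1649 ≈ 0.000606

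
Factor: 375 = 3^1*5^3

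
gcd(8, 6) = 2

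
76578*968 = 74127504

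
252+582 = 834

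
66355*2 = 132710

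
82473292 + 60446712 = 142920004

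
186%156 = 30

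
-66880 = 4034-70914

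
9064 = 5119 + 3945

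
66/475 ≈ 0.139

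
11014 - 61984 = -50970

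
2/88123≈0.0000227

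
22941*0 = 0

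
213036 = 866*246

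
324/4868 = 81/1217 ≈ 0.0666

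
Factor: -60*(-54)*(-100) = -1*2^5*3^4*5^3 = -324000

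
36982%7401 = 7378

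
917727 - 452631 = 465096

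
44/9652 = 11/2413 ≈ 0.00456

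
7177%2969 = 1239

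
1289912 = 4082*316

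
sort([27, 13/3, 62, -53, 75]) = [-53, 13/3, 27, 62, 75]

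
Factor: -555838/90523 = -1*2^1*90523^ (-1)*277919^1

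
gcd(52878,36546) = 6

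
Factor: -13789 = -1 * 13789^1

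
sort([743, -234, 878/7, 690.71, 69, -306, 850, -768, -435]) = [-768, -435, -306, -234, 69, 878/7, 690.71, 743, 850]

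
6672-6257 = 415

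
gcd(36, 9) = 9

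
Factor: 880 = 2^4*5^1*11^1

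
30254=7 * 4322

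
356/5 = 71 + 1/5 = 71.20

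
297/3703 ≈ 0.0802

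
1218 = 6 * 203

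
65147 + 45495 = 110642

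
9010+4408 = 13418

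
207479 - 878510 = -671031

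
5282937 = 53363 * 99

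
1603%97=51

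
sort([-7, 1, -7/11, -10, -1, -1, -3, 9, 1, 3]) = [-10, -7, -3, -1, -1, -7/11, 1, 1, 3, 9]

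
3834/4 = 958 + 1/2 = 958.50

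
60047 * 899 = 53982253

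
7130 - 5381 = 1749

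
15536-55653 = -40117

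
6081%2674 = 733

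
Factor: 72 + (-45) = 3^3 = 27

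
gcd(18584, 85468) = 92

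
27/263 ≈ 0.103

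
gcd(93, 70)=1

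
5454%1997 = 1460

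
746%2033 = 746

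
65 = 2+63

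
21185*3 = 63555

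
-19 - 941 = -960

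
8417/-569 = -14 - 451/569 ≈ -14.79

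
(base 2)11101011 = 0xeb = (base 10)235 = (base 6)1031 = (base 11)1a4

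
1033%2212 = 1033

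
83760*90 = 7538400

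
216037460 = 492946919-276909459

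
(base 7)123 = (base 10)66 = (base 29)28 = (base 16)42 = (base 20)36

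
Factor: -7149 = -1*3^1*2383^1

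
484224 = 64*7566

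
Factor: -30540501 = -1 * 3^2 * 353^1 * 9613^1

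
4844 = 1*4844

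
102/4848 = 17/808 ≈ 0.0210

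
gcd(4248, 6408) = 72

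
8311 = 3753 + 4558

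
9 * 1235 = 11115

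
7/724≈0.00967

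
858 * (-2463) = -2113254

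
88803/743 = 119 + 386/743 ≈ 119.52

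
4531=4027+504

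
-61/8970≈-0.00680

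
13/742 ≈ 0.0175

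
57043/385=8149/55 ≈ 148.16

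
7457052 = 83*89844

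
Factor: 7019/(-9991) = -1*97^(-1)*103^(-1)*7019^1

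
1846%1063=783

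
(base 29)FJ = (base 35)CY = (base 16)1C6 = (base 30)F4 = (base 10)454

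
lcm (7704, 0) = 0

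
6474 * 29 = 187746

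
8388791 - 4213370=4175421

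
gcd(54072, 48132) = 36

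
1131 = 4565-3434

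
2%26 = 2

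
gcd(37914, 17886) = 6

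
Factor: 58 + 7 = 5^1 * 13^1 = 65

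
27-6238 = -6211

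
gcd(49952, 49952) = 49952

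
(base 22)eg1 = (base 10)7129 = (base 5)212004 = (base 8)15731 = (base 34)65n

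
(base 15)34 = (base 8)61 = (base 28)1l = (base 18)2d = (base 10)49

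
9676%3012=640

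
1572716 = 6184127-4611411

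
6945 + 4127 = 11072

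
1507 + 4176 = 5683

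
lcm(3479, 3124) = 153076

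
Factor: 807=3^1*269^1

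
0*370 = 0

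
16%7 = 2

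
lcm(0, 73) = 0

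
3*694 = 2082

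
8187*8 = 65496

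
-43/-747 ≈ 0.0576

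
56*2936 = 164416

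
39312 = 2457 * 16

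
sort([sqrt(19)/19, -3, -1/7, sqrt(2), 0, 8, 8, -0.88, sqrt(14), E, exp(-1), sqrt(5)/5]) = [-3, -0.88, -1/7, 0, sqrt(19)/19, exp(-1), sqrt(5)/5, sqrt(2), E, sqrt(14), 8, 8]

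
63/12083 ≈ 0.00521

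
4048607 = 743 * 5449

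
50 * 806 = 40300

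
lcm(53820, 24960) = 1722240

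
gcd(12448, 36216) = 8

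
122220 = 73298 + 48922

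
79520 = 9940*8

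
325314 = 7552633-7227319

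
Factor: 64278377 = 17^1 * 577^1 * 6553^1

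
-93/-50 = 1+43/50 = 1.86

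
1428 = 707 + 721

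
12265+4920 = 17185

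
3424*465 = 1592160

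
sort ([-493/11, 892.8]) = [-493/11, 892.8]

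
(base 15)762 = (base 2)11010000011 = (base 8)3203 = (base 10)1667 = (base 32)1k3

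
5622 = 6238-616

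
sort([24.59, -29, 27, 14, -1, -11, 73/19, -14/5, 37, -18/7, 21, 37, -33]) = [-33, -29, -11, -14/5, -18/7, -1, 73/19, 14, 21, 24.59, 27, 37, 37]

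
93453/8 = 11681 + 5/8 ≈ 11681.63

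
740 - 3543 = -2803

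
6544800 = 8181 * 800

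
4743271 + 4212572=8955843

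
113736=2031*56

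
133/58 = 2+17/58 ≈ 2.29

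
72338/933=77 + 497/933 ≈ 77.53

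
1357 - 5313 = -3956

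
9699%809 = 800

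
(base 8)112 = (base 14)54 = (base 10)74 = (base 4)1022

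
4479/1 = 4479 = 4479.00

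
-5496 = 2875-8371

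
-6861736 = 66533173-73394909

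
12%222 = 12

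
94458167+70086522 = 164544689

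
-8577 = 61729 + -70306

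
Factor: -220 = -1*2^2*5^1*11^1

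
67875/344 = 197 + 107/344 ≈ 197.31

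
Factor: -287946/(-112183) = 2^1*3^2*941^1*6599^(-1) = 16938/6599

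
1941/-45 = -647/15 ≈ -43.13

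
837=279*3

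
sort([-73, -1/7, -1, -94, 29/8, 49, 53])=[-94, -73, -1, -1/7, 29/8, 49, 53]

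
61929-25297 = 36632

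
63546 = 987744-924198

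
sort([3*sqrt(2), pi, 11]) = [pi, 3*sqrt(2), 11]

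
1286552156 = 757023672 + 529528484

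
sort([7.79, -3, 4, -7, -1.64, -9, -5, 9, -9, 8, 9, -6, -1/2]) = [-9, -9, -7, -6, -5, -3, -1.64, -1/2, 4, 7.79, 8, 9, 9]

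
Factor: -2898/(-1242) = 3^(-1)*7^1 = 7/3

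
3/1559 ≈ 0.00192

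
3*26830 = 80490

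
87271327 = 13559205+73712122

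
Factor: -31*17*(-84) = 2^2*3^1*7^1*17^1*31^1 = 44268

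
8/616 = 1/77 ≈ 0.0130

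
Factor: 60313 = 11^1*5483^1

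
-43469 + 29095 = -14374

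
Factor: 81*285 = 3^5*5^1*19^1 = 23085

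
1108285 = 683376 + 424909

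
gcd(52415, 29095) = 55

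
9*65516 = 589644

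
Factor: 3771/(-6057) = -1 * 419^1 * 673^(-1) = -419/673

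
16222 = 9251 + 6971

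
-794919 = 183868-978787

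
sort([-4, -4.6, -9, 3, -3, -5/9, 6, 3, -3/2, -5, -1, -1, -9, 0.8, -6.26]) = [-9, -9, -6.26, -5, -4.6, -4, -3, -3/2, -1, -1, -5/9, 0.8, 3, 3, 6]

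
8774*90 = 789660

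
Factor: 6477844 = 2^2 * 941^1 * 1721^1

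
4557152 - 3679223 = 877929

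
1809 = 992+817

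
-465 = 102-567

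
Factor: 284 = 2^2*71^1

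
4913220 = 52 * 94485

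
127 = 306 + -179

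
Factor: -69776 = -1*2^4*7^2*89^1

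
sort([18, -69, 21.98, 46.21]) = [-69, 18, 21.98, 46.21]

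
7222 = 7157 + 65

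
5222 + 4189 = 9411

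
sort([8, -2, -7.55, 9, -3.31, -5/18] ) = [-7.55, -3.31, -2, -5/18, 8, 9] 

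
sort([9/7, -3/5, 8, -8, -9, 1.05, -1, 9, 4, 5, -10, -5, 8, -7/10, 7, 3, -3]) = [-10, -9, -8, -5, -3, -1, -7/10, -3/5, 1.05, 9/7, 3, 4, 5, 7, 8, 8, 9]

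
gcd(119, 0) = 119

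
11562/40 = 289 + 1/20 = 289.05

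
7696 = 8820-1124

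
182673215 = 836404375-653731160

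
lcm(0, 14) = 0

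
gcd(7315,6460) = 95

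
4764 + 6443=11207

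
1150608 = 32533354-31382746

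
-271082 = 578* (-469)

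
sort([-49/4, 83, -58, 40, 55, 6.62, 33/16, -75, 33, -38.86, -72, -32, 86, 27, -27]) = [-75, -72, -58, -38.86, -32, -27, -49/4, 33/16, 6.62, 27, 33, 40, 55, 83, 86]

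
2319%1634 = 685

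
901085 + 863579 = 1764664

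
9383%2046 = 1199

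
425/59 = 7+12/59≈7.20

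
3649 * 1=3649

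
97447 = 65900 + 31547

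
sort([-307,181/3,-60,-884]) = [-884,-307,-60,181/3]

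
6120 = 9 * 680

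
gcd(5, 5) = 5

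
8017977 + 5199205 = 13217182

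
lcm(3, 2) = 6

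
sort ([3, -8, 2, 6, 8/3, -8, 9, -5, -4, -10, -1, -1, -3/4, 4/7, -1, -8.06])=[-10, -8.06, -8, -8, -5, -4, -1, -1, -1, -3/4, 4/7, 2, 8/3, 3, 6, 9]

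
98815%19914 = 19159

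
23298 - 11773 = 11525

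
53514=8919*6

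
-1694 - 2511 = -4205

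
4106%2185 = 1921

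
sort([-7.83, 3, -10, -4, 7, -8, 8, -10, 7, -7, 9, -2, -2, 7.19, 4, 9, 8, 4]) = [-10, -10, -8, -7.83, -7, -4, -2, -2, 3, 4, 4, 7, 7, 7.19, 8, 8, 9, 9]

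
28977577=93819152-64841575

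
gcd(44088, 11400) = 24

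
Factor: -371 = -1*7^1*53^1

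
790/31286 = 395/15643 ≈ 0.0253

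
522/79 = 6 + 48/79 ≈ 6.61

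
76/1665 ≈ 0.0456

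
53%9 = 8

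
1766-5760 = -3994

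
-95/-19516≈0.00487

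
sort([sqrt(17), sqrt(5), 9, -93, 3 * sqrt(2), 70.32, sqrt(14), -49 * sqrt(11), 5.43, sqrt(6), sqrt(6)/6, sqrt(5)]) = [-49 * sqrt(11), -93, sqrt(6)/6, sqrt(5), sqrt(5), sqrt(6), sqrt(14), sqrt(17), 3 * sqrt(2), 5.43, 9, 70.32]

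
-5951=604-6555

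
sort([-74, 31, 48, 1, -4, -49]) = [-74, -49, -4, 1, 31, 48]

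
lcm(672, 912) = 12768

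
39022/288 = 19511/144 ≈ 135.49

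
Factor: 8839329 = 3^1 * 2946443^1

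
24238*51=1236138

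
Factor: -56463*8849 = -1*3^1*11^1*29^1*59^1*8849^1 = -499641087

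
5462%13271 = 5462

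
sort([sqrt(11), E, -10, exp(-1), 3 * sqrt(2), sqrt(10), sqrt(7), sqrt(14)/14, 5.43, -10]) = [-10, -10, sqrt(14)/14, exp(-1), sqrt(7), E, sqrt(10), sqrt(11), 3 * sqrt(2), 5.43]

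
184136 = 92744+91392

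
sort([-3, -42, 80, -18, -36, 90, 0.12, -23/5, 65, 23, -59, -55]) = [-59, -55, -42, -36, -18, -23/5, -3, 0.12, 23, 65, 80, 90]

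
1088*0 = 0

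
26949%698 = 425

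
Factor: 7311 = 3^1*2437^1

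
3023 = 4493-1470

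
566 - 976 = -410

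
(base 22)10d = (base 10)497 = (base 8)761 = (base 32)fh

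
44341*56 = 2483096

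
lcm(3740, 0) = 0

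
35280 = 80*441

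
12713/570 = 22+173/570 ≈ 22.30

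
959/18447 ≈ 0.0520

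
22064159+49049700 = 71113859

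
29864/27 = 1106 + 2/27≈1106.07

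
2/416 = 1/208 ≈ 0.00481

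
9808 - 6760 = 3048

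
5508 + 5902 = 11410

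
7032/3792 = 293/158 ≈ 1.85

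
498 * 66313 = 33023874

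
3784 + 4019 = 7803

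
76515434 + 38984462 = 115499896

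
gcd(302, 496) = 2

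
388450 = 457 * 850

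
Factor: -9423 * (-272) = 2^4 * 3^3 * 17^1 * 349^1 = 2563056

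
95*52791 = 5015145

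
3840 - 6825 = -2985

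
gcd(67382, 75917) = 1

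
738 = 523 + 215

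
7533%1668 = 861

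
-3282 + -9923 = -13205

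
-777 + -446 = -1223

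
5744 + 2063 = 7807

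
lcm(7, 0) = 0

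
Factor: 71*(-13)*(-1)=13^1*71^1=923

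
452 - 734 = -282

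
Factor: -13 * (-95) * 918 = 2^1 * 3^3 * 5^1 * 13^1 * 17^1 * 19^1 = 1133730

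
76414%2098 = 886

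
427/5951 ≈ 0.0718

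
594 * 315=187110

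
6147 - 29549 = -23402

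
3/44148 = 1/14716 ≈ 0.0000680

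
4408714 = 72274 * 61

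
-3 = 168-171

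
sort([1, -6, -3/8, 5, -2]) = [-6, -2, -3/8, 1, 5]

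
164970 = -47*(-3510)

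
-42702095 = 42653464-85355559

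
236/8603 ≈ 0.0274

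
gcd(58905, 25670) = 85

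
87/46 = 1 + 41/46 ≈ 1.89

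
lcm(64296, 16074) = 64296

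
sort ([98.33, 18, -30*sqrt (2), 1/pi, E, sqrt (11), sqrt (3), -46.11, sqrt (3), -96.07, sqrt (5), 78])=[-96.07, -46.11, -30*sqrt (2), 1/pi, sqrt (3), sqrt (3), sqrt (5), E, sqrt (11), 18, 78, 98.33]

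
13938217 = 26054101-12115884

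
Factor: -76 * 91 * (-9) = 2^2 * 3^2 * 7^1 * 13^1 * 19^1 = 62244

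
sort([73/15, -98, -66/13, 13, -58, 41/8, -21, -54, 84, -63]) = [-98, -63, -58, -54, -21, -66/13, 73/15, 41/8, 13, 84]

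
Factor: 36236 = 2^2 * 9059^1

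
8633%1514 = 1063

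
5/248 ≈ 0.0202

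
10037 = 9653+384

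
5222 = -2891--8113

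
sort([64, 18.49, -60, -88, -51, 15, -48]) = [-88, -60, -51, -48, 15, 18.49, 64]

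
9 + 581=590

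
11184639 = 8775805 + 2408834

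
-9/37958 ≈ -0.000237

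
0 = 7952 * 0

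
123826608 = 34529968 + 89296640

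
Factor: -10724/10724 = -1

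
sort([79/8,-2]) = [-2,79/8]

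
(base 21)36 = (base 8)105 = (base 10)69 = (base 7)126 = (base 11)63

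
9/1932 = 3/644 ≈ 0.00466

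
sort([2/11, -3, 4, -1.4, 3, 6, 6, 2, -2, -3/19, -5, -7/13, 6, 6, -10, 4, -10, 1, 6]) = [-10, -10, -5, -3, -2, -1.4, -7/13, -3/19, 2/11, 1, 2, 3, 4, 4, 6, 6, 6, 6, 6]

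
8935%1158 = 829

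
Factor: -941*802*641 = -1*2^1*401^1*641^1*941^1 = -483751162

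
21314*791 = 16859374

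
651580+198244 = 849824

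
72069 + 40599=112668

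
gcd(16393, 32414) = 1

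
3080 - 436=2644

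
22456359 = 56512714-34056355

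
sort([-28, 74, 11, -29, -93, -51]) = [-93, -51, -29, -28, 11, 74]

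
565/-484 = -1 - 81/484 ≈ -1.17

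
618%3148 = 618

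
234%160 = 74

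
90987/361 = 252 + 15/361≈252.04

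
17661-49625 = -31964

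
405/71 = 5 + 50/71 ≈ 5.70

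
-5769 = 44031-49800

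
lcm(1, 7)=7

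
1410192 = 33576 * 42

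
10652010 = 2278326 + 8373684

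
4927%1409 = 700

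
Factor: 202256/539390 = 2^3*5^(-1)*12641^1*53939^(-1) = 101128/269695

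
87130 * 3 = 261390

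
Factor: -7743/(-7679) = 3^1 * 7^(-1) * 29^1 * 89^1 * 1097^(-1)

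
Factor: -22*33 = -1*2^1*3^1*11^2 = -726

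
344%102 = 38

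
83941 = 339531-255590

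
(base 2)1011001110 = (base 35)ki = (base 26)11g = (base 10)718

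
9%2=1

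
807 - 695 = 112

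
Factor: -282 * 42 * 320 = -1 * 2^8 * 3^2 * 5^1 * 7^1 * 47^1 = -3790080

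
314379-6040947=-5726568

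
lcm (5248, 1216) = 99712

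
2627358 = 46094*57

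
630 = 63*10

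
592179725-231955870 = 360223855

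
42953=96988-54035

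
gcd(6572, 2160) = 4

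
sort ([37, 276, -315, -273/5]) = [-315, -273/5, 37, 276]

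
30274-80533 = -50259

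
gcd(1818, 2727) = 909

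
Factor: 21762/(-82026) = -1*7^(-2)*13^1 = -13/49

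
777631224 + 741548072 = 1519179296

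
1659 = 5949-4290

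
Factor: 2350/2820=2^(-1)*3^(-1)*5^1=5/6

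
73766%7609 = 5285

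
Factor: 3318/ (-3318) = -1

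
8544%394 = 270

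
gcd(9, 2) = 1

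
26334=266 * 99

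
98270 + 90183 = 188453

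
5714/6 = 952 + 1/3 ≈ 952.33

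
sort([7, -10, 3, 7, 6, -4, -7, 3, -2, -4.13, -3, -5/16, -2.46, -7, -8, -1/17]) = [-10, -8, -7, -7, -4.13, -4, -3, -2.46, -2, -5/16, -1/17, 3, 3, 6, 7, 7]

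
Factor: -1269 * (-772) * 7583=2^2 * 3^3 * 47^1 * 193^1 * 7583^1=7428822444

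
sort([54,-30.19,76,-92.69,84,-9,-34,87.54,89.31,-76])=[-92.69,-76,-34,-30.19,-9,54,76,84,87.54,89.31]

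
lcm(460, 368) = 1840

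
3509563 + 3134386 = 6643949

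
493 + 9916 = 10409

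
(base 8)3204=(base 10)1668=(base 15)763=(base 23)33c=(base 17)5d2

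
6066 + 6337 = 12403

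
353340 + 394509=747849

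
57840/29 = 1994 + 14/29 ≈ 1994.48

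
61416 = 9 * 6824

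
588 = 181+407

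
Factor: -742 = -1*2^1*7^1*53^1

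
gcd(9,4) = 1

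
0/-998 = 0 = 0.00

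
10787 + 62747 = 73534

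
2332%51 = 37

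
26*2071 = 53846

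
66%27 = 12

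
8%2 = 0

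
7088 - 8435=-1347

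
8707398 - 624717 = 8082681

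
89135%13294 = 9371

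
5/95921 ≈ 0.0000521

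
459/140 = 3 + 39/140 ≈ 3.28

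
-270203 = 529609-799812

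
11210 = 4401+6809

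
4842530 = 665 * 7282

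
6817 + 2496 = 9313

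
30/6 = 5 = 5.00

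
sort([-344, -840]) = [-840, -344]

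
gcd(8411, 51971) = 1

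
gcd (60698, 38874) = 682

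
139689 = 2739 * 51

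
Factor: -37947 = -1*3^1*7^1*13^1*139^1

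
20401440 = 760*26844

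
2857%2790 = 67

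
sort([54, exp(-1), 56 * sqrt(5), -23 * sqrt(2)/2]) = [-23 * sqrt(2)/2, exp(-1), 54, 56 * sqrt(5)]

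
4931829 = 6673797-1741968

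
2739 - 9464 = -6725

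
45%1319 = 45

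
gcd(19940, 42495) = 5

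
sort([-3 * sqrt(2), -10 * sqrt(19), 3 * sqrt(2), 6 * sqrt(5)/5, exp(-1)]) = [-10 * sqrt(19), -3 * sqrt(2), exp(-1), 6 * sqrt(5)/5, 3 * sqrt(2)]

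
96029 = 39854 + 56175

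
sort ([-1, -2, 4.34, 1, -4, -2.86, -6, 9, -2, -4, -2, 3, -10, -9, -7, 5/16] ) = [-10, -9, -7, -6, -4, -4, -2.86, -2, -2, -2, -1, 5/16, 1, 3, 4.34, 9] 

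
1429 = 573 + 856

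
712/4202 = 356/2101 ≈ 0.169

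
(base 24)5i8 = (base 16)cf8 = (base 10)3320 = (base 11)2549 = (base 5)101240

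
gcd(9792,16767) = 9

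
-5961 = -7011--1050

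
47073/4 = 11768 + 1/4 = 11768.25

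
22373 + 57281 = 79654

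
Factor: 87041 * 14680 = 2^3 * 5^1 * 367^1 * 87041^1 = 1277761880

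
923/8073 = 71/621 ≈ 0.114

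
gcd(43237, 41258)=1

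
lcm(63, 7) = 63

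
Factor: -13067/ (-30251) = 13^ (-2) * 73^1 = 73/169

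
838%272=22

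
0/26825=0=0.00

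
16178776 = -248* (-65237) 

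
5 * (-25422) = -127110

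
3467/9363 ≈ 0.370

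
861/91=9 + 6/13 ≈ 9.46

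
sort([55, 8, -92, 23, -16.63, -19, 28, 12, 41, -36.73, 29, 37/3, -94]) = [-94, -92, -36.73, -19, -16.63, 8, 12, 37/3, 23, 28, 29, 41, 55]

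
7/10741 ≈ 0.000652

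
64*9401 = 601664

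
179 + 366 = 545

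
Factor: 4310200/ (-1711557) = -1 * 2^3 * 3^ (-3) * 5^2 * 23^1 * 937^1 * 63391^ (-1) 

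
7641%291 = 75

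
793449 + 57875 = 851324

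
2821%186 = 31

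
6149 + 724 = 6873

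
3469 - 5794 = -2325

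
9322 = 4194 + 5128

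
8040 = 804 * 10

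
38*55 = 2090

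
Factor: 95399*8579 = 19^1*23^1*373^1*5021^1 = 818428021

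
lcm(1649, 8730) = 148410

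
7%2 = 1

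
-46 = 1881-1927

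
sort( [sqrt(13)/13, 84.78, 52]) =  [sqrt(13)/13, 52, 84.78]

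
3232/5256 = 404/657 ≈ 0.615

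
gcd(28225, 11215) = 5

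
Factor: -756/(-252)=3^1=3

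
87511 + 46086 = 133597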